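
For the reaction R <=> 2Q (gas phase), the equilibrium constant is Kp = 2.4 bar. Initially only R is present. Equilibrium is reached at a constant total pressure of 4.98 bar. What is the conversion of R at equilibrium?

Let X = conversion of R (basis 1 mol R); extent of reaction ξ = X.
At extent ξ: n_R = 1 − X; n_Q = 2X.
Total moles n_T = 1 + X.
Mole fractions y_i = n_i/n_T; Kp = p_Q^2 / (p_R) with p_i = y_i·P.
Substituting and setting equal to 2.4 bar gives a polynomial in X; the root in (0,1) is X = 0.328.

X = 0.328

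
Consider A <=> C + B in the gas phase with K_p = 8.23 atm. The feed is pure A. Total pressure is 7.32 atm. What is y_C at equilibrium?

y_C = 0.421

Take 1 mol A as basis and let X be its fractional conversion, so ξ = X.
Mole table: n_A = 1 − X; n_C = X; n_B = X.
Total moles n_T = 1 + X.
Mole fractions y_i = n_i/n_T; K_p = p_C p_B / (p_A) with p_i = y_i·P.
This yields a degree-2 equation in X; solving on (0,1), X = 0.728.
Then n_C = 0.728, n_T = 1.73, so y_C = 0.421.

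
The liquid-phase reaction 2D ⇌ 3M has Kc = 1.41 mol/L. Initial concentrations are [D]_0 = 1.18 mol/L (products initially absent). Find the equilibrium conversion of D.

Let X = conversion of D; extent ξ = 1.18X/2 mol/L.
Concentrations: [D] = 1.18 − 1.18X; [M] = 1.77X.
Kc = [M]^3 / ([D]^2).
This equals 1.41 at X = 0.466 (the root in 0 < X < 1).

X = 0.466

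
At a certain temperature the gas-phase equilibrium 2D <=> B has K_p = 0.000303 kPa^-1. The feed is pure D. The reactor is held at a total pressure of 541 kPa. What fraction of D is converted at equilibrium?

X = 0.223

Let X = conversion of D (basis 1 mol D); extent of reaction ξ = 0.5X.
Mole table: n_D = 1 − X; n_B = 0.5X.
Total moles n_T = 1 − 0.5X.
With p_i = (n_i/n_T)P, K_p = p_B / (p_D^2).
Setting this equal to 0.000303 kPa^-1 and taking the physical root (0 < X < 1) gives X = 0.223.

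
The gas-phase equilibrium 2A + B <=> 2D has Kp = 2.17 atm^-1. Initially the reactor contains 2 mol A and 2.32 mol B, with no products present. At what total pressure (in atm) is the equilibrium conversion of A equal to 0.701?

P = 5.66 atm

Basis: 2 mol A initially; let X = conversion of A. Extent ξ = X.
Moles: n_A = 2 − 2X; n_B = 2.32 − X; n_D = 2X.
Summing: n_T = 4.32 − X.
Kp = p_D^2 / (p_A^2 p_B) with p_i = (n_i/n_T)·P.
At X = 0.701: the mole-fraction product g(X) = Π y_i^ν_i = 12.29. Since Kp = g(X)·P^{-1}, P = (g/Kp)^(1/1) = (12.29/2.17)^(1/1) = 5.66 atm.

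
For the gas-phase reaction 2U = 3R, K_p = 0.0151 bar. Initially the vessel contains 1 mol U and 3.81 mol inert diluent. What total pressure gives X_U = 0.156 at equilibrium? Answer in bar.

Take 1 mol U as basis and let X be its fractional conversion, so ξ = 0.5X.
Moles: n_U = 1 − X; n_R = 1.5X; n_I = 3.81 (inert).
n_T = Σnᵢ = 4.81 + 0.5X.
K_p = p_R^3 / (p_U^2) with p_i = (n_i/n_T)·P.
At X = 0.156: the mole-fraction product g(X) = Π y_i^ν_i = 0.00368. Since K_p = g(X)·P^{1}, P = (K_p/g)^(1/1) = (0.0151/0.00368)^(1/1) = 4.1 bar.

P = 4.1 bar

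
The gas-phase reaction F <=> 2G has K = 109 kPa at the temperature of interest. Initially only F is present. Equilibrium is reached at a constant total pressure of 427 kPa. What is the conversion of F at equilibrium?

Basis: 1 mol F initially; let X = conversion of F. Extent ξ = X.
Moles: n_F = 1 − X; n_G = 2X.
Total moles n_T = 1 + X.
Mole fractions y_i = n_i/n_T; K = p_G^2 / (p_F) with p_i = y_i·P.
Equating to 109 kPa and solving on 0 < X < 1: X = 0.245.

X = 0.245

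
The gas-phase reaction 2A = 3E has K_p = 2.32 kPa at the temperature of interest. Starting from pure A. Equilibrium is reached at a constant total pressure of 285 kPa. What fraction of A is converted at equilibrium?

Let X = conversion of A (basis 1 mol A); extent of reaction ξ = 0.5X.
Mole table: n_A = 1 − X; n_E = 1.5X.
n_T = Σnᵢ = 1 + 0.5X.
With p_i = (n_i/n_T)P, K_p = p_E^3 / (p_A^2).
Substituting and setting equal to 2.32 kPa gives a polynomial in X; the root in (0,1) is X = 0.125.

X = 0.125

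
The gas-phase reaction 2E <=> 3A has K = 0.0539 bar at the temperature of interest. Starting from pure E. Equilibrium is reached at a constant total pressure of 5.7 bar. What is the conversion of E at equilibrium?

X = 0.131

Take 1 mol E as basis and let X be its fractional conversion, so ξ = 0.5X.
At extent ξ: n_E = 1 − X; n_A = 1.5X.
n_T = Σnᵢ = 1 + 0.5X.
Mole fractions y_i = n_i/n_T; K = p_A^3 / (p_E^2) with p_i = y_i·P.
Equating to 0.0539 bar and solving on 0 < X < 1: X = 0.131.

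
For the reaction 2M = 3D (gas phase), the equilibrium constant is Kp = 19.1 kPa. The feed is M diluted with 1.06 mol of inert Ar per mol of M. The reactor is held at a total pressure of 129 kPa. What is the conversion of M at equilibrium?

X = 0.347

Basis: 1 mol M initially; let X = conversion of M. Extent ξ = 0.5X.
At extent ξ: n_M = 1 − X; n_D = 1.5X; n_I = 1.06 (inert).
n_T = Σnᵢ = 2.06 + 0.5X.
With p_i = (n_i/n_T)P, Kp = p_D^3 / (p_M^2).
Substituting and setting equal to 19.1 kPa gives a polynomial in X; the root in (0,1) is X = 0.347.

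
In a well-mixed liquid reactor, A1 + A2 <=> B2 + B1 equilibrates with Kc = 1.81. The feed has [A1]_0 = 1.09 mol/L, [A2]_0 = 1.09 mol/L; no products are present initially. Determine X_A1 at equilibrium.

X = 0.574

Let X = conversion of A1; extent ξ = 1.09·X mol/L.
Concentrations: [A1] = 1.09 − 1.09X; [A2] = 1.09 − 1.09X; [B2] = 1.09X; [B1] = 1.09X.
Kc = [B2] [B1] / ([A1] [A2]).
Equating to 1.81: the physical root is X = 0.574.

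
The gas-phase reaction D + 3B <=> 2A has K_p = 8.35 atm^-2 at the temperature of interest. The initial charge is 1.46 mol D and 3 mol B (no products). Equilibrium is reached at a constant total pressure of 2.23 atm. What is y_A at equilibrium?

y_A = 0.474

Basis: 3 mol B initially; let X = conversion of B. Extent ξ = X.
Moles: n_D = 1.46 − X; n_B = 3 − 3X; n_A = 2X.
n_T = Σnᵢ = 4.46 − 2X.
y_i = n_i/n_T, p_i = y_i·P. K_p = p_A^2 / (p_D p_B^3).
This yields a degree-4 equation in X; solving on (0,1), X = 0.717.
Then n_A = 1.43, n_T = 3.03, so y_A = 0.474.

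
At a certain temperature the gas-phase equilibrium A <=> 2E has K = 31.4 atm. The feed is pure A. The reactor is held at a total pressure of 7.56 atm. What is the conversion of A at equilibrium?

Let X = conversion of A (basis 1 mol A); extent of reaction ξ = X.
At extent ξ: n_A = 1 − X; n_E = 2X.
Summing: n_T = 1 + X.
Mole fractions y_i = n_i/n_T; K = p_E^2 / (p_A) with p_i = y_i·P.
Setting this equal to 31.4 atm and taking the physical root (0 < X < 1) gives X = 0.714.

X = 0.714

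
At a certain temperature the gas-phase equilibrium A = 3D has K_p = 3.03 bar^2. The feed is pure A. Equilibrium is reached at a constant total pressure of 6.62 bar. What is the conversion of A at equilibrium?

Basis: 1 mol A initially; let X = conversion of A. Extent ξ = X.
Moles: n_A = 1 − X; n_D = 3X.
Summing: n_T = 1 + 2X.
With p_i = (n_i/n_T)P, K_p = p_D^3 / (p_A).
This yields a degree-3 equation in X; solving on (0,1), X = 0.155.

X = 0.155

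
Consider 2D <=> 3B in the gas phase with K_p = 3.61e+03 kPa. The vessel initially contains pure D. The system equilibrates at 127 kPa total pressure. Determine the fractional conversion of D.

X = 0.794

Take 1 mol D as basis and let X be its fractional conversion, so ξ = 0.5X.
At extent ξ: n_D = 1 − X; n_B = 1.5X.
n_T = Σnᵢ = 1 + 0.5X.
y_i = n_i/n_T, p_i = y_i·P. K_p = p_B^3 / (p_D^2).
This yields a degree-3 equation in X; solving on (0,1), X = 0.794.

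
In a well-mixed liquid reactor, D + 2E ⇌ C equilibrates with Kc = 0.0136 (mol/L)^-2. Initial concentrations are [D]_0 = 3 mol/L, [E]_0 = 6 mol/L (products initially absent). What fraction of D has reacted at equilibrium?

X = 0.227

Let X = conversion of D; extent ξ = 3·X mol/L.
Concentrations: [D] = 3 − 3X; [E] = 6 − 6X; [C] = 3X.
Kc = [C] / ([D] [E]^2).
Equating to 0.0136 (mol/L)^-2: the physical root is X = 0.227.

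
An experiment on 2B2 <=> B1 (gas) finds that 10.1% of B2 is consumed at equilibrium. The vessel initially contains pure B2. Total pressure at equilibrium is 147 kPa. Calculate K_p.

Take 1 mol B2 as basis and let X be its fractional conversion, so ξ = 0.5X.
At extent ξ: n_B2 = 1 − X; n_B1 = 0.5X.
Summing: n_T = 1 − 0.5X.
At X = 0.101: n_B2 = 0.899, n_B1 = 0.0505, n_T = 0.95.
p_i = (n_i/n_T)·P. K_p = p_B1 / (p_B2^2) = 0.000404 kPa^-1.

K_p = 0.000404 kPa^-1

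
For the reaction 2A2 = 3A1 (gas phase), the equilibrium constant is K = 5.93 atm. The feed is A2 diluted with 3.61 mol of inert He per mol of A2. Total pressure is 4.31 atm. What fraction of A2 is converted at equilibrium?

X = 0.639

Take 1 mol A2 as basis and let X be its fractional conversion, so ξ = 0.5X.
Mole table: n_A2 = 1 − X; n_A1 = 1.5X; n_I = 3.61 (inert).
Summing: n_T = 4.61 + 0.5X.
With p_i = (n_i/n_T)P, K = p_A1^3 / (p_A2^2).
Substituting and setting equal to 5.93 atm gives a polynomial in X; the root in (0,1) is X = 0.639.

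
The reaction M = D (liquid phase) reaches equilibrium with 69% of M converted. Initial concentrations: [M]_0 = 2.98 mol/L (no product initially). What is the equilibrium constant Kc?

Let X = conversion of M.
Concentrations: [M] = 2.98 − 2.98X; [D] = 2.98X.
At X = 0.69: [M] = 0.924, [D] = 2.06.
Kc = [D] / ([M]) = 2.23.

Kc = 2.23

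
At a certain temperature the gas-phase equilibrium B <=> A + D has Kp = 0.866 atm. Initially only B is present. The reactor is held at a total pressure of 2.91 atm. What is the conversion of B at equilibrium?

Basis: 1 mol B initially; let X = conversion of B. Extent ξ = X.
Mole table: n_B = 1 − X; n_A = X; n_D = X.
Summing: n_T = 1 + X.
With p_i = (n_i/n_T)P, Kp = p_A p_D / (p_B).
Substituting and setting equal to 0.866 atm gives a polynomial in X; the root in (0,1) is X = 0.479.

X = 0.479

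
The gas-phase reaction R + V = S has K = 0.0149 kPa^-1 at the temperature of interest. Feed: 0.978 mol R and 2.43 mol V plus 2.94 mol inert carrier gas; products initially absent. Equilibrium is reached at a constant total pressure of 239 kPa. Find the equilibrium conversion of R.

Take 0.978 mol R as basis and let X be its fractional conversion, so ξ = 0.978X.
Mole table: n_R = 0.978 − 0.978X; n_V = 2.43 − 0.978X; n_S = 0.978X; n_I = 2.94 (inert).
n_T = Σnᵢ = 6.35 − 0.978X.
Mole fractions y_i = n_i/n_T; K = p_S / (p_R p_V) with p_i = y_i·P.
This yields a degree-2 equation in X; solving on (0,1), X = 0.538.

X = 0.538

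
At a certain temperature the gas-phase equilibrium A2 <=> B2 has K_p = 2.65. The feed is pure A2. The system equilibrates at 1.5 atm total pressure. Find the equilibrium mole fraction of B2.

Let X = conversion of A2 (basis 1 mol A2); extent of reaction ξ = X.
Species balance: n_A2 = 1 − X; n_B2 = X.
Total moles n_T = 1 (Δν = 0, constant).
With p_i = (n_i/n_T)P, K_p = p_B2 / (p_A2).
Equating to 2.65 and solving on 0 < X < 1: X = 0.726.
Then n_B2 = 0.726, n_T = 1, so y_B2 = 0.726.

y_B2 = 0.726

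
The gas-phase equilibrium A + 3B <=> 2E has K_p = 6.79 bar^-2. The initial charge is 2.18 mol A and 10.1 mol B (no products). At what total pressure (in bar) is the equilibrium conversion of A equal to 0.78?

P = 1.5 bar

Let X = conversion of A (basis 2.18 mol A); extent of reaction ξ = 2.18X.
At extent ξ: n_A = 2.18 − 2.18X; n_B = 10.1 − 6.54X; n_E = 4.36X.
n_T = Σnᵢ = 12.3 − 4.36X.
K_p = p_E^2 / (p_A p_B^3) with p_i = (n_i/n_T)·P.
At X = 0.78: the mole-fraction product g(X) = Π y_i^ν_i = 15.22. Since K_p = g(X)·P^{-2}, P = (g/K_p)^(1/2) = (15.22/6.79)^(1/2) = 1.5 bar.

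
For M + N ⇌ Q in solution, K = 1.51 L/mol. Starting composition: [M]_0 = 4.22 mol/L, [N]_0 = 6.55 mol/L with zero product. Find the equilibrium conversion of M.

X = 0.823

Let X = conversion of M; extent ξ = 4.22·X mol/L.
Concentrations: [M] = 4.22 − 4.22X; [N] = 6.55 − 4.22X; [Q] = 4.22X.
K = [Q] / ([M] [N]).
Equating to 1.51 L/mol: the physical root is X = 0.823.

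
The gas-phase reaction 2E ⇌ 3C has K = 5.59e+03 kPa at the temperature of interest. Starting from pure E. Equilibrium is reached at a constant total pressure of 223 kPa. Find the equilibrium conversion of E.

X = 0.784

Basis: 1 mol E initially; let X = conversion of E. Extent ξ = 0.5X.
Mole table: n_E = 1 − X; n_C = 1.5X.
Total moles n_T = 1 + 0.5X.
y_i = n_i/n_T, p_i = y_i·P. K = p_C^3 / (p_E^2).
Equating to 5.59e+03 kPa and solving on 0 < X < 1: X = 0.784.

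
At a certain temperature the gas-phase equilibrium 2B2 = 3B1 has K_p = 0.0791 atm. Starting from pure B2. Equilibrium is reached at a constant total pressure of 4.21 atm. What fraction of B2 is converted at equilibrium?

Take 1 mol B2 as basis and let X be its fractional conversion, so ξ = 0.5X.
Moles: n_B2 = 1 − X; n_B1 = 1.5X.
n_T = Σnᵢ = 1 + 0.5X.
Mole fractions y_i = n_i/n_T; K_p = p_B1^3 / (p_B2^2) with p_i = y_i·P.
Substituting and setting equal to 0.0791 atm gives a polynomial in X; the root in (0,1) is X = 0.162.

X = 0.162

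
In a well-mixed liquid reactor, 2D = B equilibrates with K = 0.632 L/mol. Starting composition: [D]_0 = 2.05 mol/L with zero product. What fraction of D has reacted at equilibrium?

X = 0.542

Let X = conversion of D; extent ξ = 2.05X/2 mol/L.
Concentrations: [D] = 2.05 − 2.05X; [B] = 1.02X.
K = [B] / ([D]^2).
This equals 0.632 at X = 0.542 (the root in 0 < X < 1).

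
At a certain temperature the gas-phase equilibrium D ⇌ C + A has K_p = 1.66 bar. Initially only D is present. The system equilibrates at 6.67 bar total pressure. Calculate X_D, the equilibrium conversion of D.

Let X = conversion of D (basis 1 mol D); extent of reaction ξ = X.
Mole table: n_D = 1 − X; n_C = X; n_A = X.
Total moles n_T = 1 + X.
With p_i = (n_i/n_T)P, K_p = p_C p_A / (p_D).
This yields a degree-2 equation in X; solving on (0,1), X = 0.446.

X = 0.446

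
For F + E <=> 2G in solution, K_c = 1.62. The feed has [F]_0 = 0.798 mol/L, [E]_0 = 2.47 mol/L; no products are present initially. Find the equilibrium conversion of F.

Let X = conversion of F; extent ξ = 0.798·X mol/L.
Concentrations: [F] = 0.798 − 0.798X; [E] = 2.47 − 0.798X; [G] = 1.6X.
K_c = [G]^2 / ([F] [E]).
Equating to 1.62: the physical root is X = 0.619.

X = 0.619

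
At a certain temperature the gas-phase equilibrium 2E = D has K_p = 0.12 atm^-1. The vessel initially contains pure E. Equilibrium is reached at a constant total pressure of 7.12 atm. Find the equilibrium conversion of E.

X = 0.524

Basis: 1 mol E initially; let X = conversion of E. Extent ξ = 0.5X.
At extent ξ: n_E = 1 − X; n_D = 0.5X.
Summing: n_T = 1 − 0.5X.
Mole fractions y_i = n_i/n_T; K_p = p_D / (p_E^2) with p_i = y_i·P.
Setting this equal to 0.12 atm^-1 and taking the physical root (0 < X < 1) gives X = 0.524.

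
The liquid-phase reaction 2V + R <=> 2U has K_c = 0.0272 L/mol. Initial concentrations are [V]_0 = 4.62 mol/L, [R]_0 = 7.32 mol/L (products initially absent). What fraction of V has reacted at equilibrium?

Let X = conversion of V; extent ξ = 4.62X/2 mol/L.
Concentrations: [V] = 4.62 − 4.62X; [R] = 7.32 − 2.31X; [U] = 4.62X.
K_c = [U]^2 / ([V]^2 [R]).
Solving K_c = 0.0272 for X ∈ (0,1): X = 0.298.

X = 0.298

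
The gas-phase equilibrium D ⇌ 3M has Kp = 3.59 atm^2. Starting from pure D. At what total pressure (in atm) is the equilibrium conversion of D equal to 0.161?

Let X = conversion of D (basis 1 mol D); extent of reaction ξ = X.
Moles: n_D = 1 − X; n_M = 3X.
n_T = Σnᵢ = 1 + 2X.
Kp = p_M^3 / (p_D) with p_i = (n_i/n_T)·P.
At X = 0.161: the mole-fraction product g(X) = Π y_i^ν_i = 0.07685. Since Kp = g(X)·P^{2}, P = (Kp/g)^(1/2) = (3.59/0.07685)^(1/2) = 6.84 atm.

P = 6.84 atm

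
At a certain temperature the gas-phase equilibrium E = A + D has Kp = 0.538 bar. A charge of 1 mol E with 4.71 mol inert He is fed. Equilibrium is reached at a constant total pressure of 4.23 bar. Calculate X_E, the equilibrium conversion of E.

X = 0.580

Take 1 mol E as basis and let X be its fractional conversion, so ξ = X.
Moles: n_E = 1 − X; n_A = X; n_D = X; n_I = 4.71 (inert).
Summing: n_T = 5.71 + X.
y_i = n_i/n_T, p_i = y_i·P. Kp = p_A p_D / (p_E).
Substituting and setting equal to 0.538 bar gives a polynomial in X; the root in (0,1) is X = 0.580.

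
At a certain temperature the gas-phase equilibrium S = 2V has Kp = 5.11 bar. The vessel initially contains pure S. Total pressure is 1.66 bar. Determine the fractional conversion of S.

X = 0.659

Let X = conversion of S (basis 1 mol S); extent of reaction ξ = X.
At extent ξ: n_S = 1 − X; n_V = 2X.
n_T = Σnᵢ = 1 + X.
With p_i = (n_i/n_T)P, Kp = p_V^2 / (p_S).
Substituting and setting equal to 5.11 bar gives a polynomial in X; the root in (0,1) is X = 0.659.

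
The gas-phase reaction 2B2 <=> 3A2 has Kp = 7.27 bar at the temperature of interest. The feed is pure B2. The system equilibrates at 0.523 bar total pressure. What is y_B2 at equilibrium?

Let X = conversion of B2 (basis 1 mol B2); extent of reaction ξ = 0.5X.
Species balance: n_B2 = 1 − X; n_A2 = 1.5X.
n_T = Σnᵢ = 1 + 0.5X.
Mole fractions y_i = n_i/n_T; Kp = p_A2^3 / (p_B2^2) with p_i = y_i·P.
Setting this equal to 7.27 bar and taking the physical root (0 < X < 1) gives X = 0.735.
Then n_B2 = 0.265, n_T = 1.37, so y_B2 = 0.194.

y_B2 = 0.194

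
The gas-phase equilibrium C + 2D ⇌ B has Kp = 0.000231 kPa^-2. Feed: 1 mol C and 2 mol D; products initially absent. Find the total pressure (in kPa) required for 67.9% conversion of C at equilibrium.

P = 245 kPa

Basis: 1 mol C initially; let X = conversion of C. Extent ξ = X.
Moles: n_C = 1 − X; n_D = 2 − 2X; n_B = X.
Summing: n_T = 3 − 2X.
Kp = p_B / (p_C p_D^2) with p_i = (n_i/n_T)·P.
At X = 0.679: the mole-fraction product g(X) = Π y_i^ν_i = 13.84. Since Kp = g(X)·P^{-2}, P = (g/Kp)^(1/2) = (13.84/0.000231)^(1/2) = 245 kPa.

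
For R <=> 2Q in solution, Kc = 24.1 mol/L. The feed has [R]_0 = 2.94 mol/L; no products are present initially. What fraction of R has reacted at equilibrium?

X = 0.736

Let X = conversion of R; extent ξ = 2.94·X mol/L.
Concentrations: [R] = 2.94 − 2.94X; [Q] = 5.88X.
Kc = [Q]^2 / ([R]).
Equating to 24.1 mol/L: the physical root is X = 0.736.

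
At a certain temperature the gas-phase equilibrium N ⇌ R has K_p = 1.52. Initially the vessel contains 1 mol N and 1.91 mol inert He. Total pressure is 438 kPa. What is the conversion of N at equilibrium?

Basis: 1 mol N initially; let X = conversion of N. Extent ξ = X.
Moles: n_N = 1 − X; n_R = X; n_I = 1.91 (inert).
Since Δν = 0, n_T = 2.91 throughout.
y_i = n_i/n_T, p_i = y_i·P. K_p = p_R / (p_N).
Substituting and setting equal to 1.52 gives a polynomial in X; the root in (0,1) is X = 0.603.

X = 0.603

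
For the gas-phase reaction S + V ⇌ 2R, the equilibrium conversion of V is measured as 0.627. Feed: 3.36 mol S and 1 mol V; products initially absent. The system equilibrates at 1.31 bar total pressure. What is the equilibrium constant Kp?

Basis: 1 mol V initially; let X = conversion of V. Extent ξ = X.
Mole table: n_S = 3.36 − X; n_V = 1 − X; n_R = 2X.
Since Δν = 0, n_T = 4.36 throughout.
At X = 0.627: n_S = 2.73, n_V = 0.373, n_R = 1.25, n_T = 4.36.
p_i = (n_i/n_T)·P. Kp = p_R^2 / (p_S p_V) = 1.54.

Kp = 1.54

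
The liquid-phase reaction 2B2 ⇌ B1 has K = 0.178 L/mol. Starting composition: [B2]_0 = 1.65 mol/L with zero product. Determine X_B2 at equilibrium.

X = 0.293

Let X = conversion of B2; extent ξ = 1.65X/2 mol/L.
Concentrations: [B2] = 1.65 − 1.65X; [B1] = 0.825X.
K = [B1] / ([B2]^2).
This equals 0.178 at X = 0.293 (the root in 0 < X < 1).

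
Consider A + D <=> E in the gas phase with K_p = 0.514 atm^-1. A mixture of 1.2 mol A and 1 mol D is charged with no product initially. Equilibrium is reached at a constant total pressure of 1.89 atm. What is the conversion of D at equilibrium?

Take 1 mol D as basis and let X be its fractional conversion, so ξ = X.
Mole table: n_A = 1.2 − X; n_D = 1 − X; n_E = X.
Total moles n_T = 2.2 − X.
With p_i = (n_i/n_T)P, K_p = p_E / (p_A p_D).
Substituting and setting equal to 0.514 atm^-1 gives a polynomial in X; the root in (0,1) is X = 0.313.

X = 0.313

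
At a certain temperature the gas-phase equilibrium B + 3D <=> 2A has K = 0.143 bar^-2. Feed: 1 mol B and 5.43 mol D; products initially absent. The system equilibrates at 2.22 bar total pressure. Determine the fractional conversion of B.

X = 0.458

Take 1 mol B as basis and let X be its fractional conversion, so ξ = X.
At extent ξ: n_B = 1 − X; n_D = 5.43 − 3X; n_A = 2X.
Total moles n_T = 6.43 − 2X.
Mole fractions y_i = n_i/n_T; K = p_A^2 / (p_B p_D^3) with p_i = y_i·P.
Equating to 0.143 bar^-2 and solving on 0 < X < 1: X = 0.458.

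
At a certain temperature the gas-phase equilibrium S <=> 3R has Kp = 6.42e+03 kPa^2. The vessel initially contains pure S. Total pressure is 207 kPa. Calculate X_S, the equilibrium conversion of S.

Take 1 mol S as basis and let X be its fractional conversion, so ξ = X.
Moles: n_S = 1 − X; n_R = 3X.
n_T = Σnᵢ = 1 + 2X.
y_i = n_i/n_T, p_i = y_i·P. Kp = p_R^3 / (p_S).
This yields a degree-3 equation in X; solving on (0,1), X = 0.206.

X = 0.206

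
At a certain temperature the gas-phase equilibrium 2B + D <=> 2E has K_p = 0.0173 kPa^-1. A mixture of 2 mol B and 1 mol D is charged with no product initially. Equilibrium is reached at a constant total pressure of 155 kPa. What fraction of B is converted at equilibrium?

Let X = conversion of B (basis 2 mol B); extent of reaction ξ = X.
Mole table: n_B = 2 − 2X; n_D = 1 − X; n_E = 2X.
n_T = Σnᵢ = 3 − X.
Mole fractions y_i = n_i/n_T; K_p = p_E^2 / (p_B^2 p_D) with p_i = y_i·P.
Equating to 0.0173 kPa^-1 and solving on 0 < X < 1: X = 0.435.

X = 0.435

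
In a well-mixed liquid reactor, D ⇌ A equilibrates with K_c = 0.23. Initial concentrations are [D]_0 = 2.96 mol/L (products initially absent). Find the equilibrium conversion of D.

X = 0.187

Let X = conversion of D; extent ξ = 2.96·X mol/L.
Concentrations: [D] = 2.96 − 2.96X; [A] = 2.96X.
K_c = [A] / ([D]).
Solving K_c = 0.23 for X ∈ (0,1): X = 0.187.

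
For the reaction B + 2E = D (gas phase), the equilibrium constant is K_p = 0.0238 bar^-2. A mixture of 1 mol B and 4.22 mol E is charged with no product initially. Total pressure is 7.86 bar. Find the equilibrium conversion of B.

Basis: 1 mol B initially; let X = conversion of B. Extent ξ = X.
Mole table: n_B = 1 − X; n_E = 4.22 − 2X; n_D = X.
Summing: n_T = 5.22 − 2X.
With p_i = (n_i/n_T)P, K_p = p_D / (p_B p_E^2).
This yields a degree-3 equation in X; solving on (0,1), X = 0.464.

X = 0.464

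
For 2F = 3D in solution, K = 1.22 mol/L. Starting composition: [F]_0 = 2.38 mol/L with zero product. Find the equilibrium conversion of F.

X = 0.386

Let X = conversion of F; extent ξ = 2.38X/2 mol/L.
Concentrations: [F] = 2.38 − 2.38X; [D] = 3.57X.
K = [D]^3 / ([F]^2).
Solving K = 1.22 for X ∈ (0,1): X = 0.386.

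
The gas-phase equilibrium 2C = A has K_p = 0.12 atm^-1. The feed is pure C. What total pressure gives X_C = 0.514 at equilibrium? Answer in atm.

P = 6.74 atm

Take 1 mol C as basis and let X be its fractional conversion, so ξ = 0.5X.
Moles: n_C = 1 − X; n_A = 0.5X.
Total moles n_T = 1 − 0.5X.
K_p = p_A / (p_C^2) with p_i = (n_i/n_T)·P.
At X = 0.514: the mole-fraction product g(X) = Π y_i^ν_i = 0.8084. Since K_p = g(X)·P^{-1}, P = (g/K_p)^(1/1) = (0.8084/0.12)^(1/1) = 6.74 atm.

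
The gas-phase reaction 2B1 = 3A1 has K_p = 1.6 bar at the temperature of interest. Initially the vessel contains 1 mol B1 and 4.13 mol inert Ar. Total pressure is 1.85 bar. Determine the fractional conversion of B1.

X = 0.603

Basis: 1 mol B1 initially; let X = conversion of B1. Extent ξ = 0.5X.
Mole table: n_B1 = 1 − X; n_A1 = 1.5X; n_I = 4.13 (inert).
n_T = Σnᵢ = 5.13 + 0.5X.
Mole fractions y_i = n_i/n_T; K_p = p_A1^3 / (p_B1^2) with p_i = y_i·P.
Setting this equal to 1.6 bar and taking the physical root (0 < X < 1) gives X = 0.603.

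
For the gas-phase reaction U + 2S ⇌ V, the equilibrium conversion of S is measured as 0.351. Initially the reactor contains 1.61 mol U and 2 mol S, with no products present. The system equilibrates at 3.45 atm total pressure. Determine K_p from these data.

Take 2 mol S as basis and let X be its fractional conversion, so ξ = X.
Species balance: n_U = 1.61 − X; n_S = 2 − 2X; n_V = X.
n_T = Σnᵢ = 3.61 − 2X.
At X = 0.351: n_U = 1.26, n_S = 1.3, n_V = 0.351, n_T = 2.91.
p_i = (n_i/n_T)·P. K_p = p_V / (p_U p_S^2) = 0.118 atm^-2.

K_p = 0.118 atm^-2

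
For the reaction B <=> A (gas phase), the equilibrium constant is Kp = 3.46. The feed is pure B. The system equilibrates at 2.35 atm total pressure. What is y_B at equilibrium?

Take 1 mol B as basis and let X be its fractional conversion, so ξ = X.
At extent ξ: n_B = 1 − X; n_A = X.
Since Δν = 0, n_T = 1 throughout.
y_i = n_i/n_T, p_i = y_i·P. Kp = p_A / (p_B).
Substituting and setting equal to 3.46 gives a polynomial in X; the root in (0,1) is X = 0.776.
Then n_B = 0.224, n_T = 1, so y_B = 0.224.

y_B = 0.224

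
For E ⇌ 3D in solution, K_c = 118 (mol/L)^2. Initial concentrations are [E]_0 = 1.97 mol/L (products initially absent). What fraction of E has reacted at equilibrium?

X = 0.698

Let X = conversion of E; extent ξ = 1.97·X mol/L.
Concentrations: [E] = 1.97 − 1.97X; [D] = 5.91X.
K_c = [D]^3 / ([E]).
This equals 118 at X = 0.698 (the root in 0 < X < 1).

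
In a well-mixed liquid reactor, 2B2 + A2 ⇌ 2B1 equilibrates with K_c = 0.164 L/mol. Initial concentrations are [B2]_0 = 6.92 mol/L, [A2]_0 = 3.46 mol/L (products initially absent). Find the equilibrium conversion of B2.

Let X = conversion of B2; extent ξ = 6.92X/2 mol/L.
Concentrations: [B2] = 6.92 − 6.92X; [A2] = 3.46 − 3.46X; [B1] = 6.92X.
K_c = [B1]^2 / ([B2]^2 [A2]).
Equating to 0.164 L/mol: the physical root is X = 0.374.

X = 0.374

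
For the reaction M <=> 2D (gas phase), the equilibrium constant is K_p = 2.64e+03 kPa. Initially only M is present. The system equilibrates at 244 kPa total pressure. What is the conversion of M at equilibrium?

X = 0.854

Let X = conversion of M (basis 1 mol M); extent of reaction ξ = X.
Mole table: n_M = 1 − X; n_D = 2X.
n_T = Σnᵢ = 1 + X.
Mole fractions y_i = n_i/n_T; K_p = p_D^2 / (p_M) with p_i = y_i·P.
This yields a degree-2 equation in X; solving on (0,1), X = 0.854.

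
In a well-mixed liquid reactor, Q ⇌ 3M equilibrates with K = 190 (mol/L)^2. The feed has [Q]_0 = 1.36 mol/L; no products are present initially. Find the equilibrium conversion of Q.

Let X = conversion of Q; extent ξ = 1.36·X mol/L.
Concentrations: [Q] = 1.36 − 1.36X; [M] = 4.08X.
K = [M]^3 / ([Q]).
Equating to 190 (mol/L)^2: the physical root is X = 0.843.

X = 0.843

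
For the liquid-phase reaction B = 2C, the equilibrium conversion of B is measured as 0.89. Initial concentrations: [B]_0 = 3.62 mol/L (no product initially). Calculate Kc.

Let X = conversion of B.
Concentrations: [B] = 3.62 − 3.62X; [C] = 7.24X.
At X = 0.89: [B] = 0.398, [C] = 6.44.
Kc = [C]^2 / ([B]) = 104 mol/L.

Kc = 104 mol/L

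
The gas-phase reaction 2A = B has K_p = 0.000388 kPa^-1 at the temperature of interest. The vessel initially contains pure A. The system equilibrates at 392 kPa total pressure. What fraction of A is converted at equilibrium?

X = 0.211

Take 1 mol A as basis and let X be its fractional conversion, so ξ = 0.5X.
Moles: n_A = 1 − X; n_B = 0.5X.
n_T = Σnᵢ = 1 − 0.5X.
Mole fractions y_i = n_i/n_T; K_p = p_B / (p_A^2) with p_i = y_i·P.
This yields a degree-2 equation in X; solving on (0,1), X = 0.211.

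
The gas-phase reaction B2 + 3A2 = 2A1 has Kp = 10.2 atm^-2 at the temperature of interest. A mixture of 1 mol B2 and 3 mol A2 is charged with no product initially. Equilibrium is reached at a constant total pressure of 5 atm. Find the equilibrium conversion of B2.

Let X = conversion of B2 (basis 1 mol B2); extent of reaction ξ = X.
At extent ξ: n_B2 = 1 − X; n_A2 = 3 − 3X; n_A1 = 2X.
n_T = Σnᵢ = 4 − 2X.
Mole fractions y_i = n_i/n_T; Kp = p_A1^2 / (p_B2 p_A2^3) with p_i = y_i·P.
Setting this equal to 10.2 atm^-2 and taking the physical root (0 < X < 1) gives X = 0.786.

X = 0.786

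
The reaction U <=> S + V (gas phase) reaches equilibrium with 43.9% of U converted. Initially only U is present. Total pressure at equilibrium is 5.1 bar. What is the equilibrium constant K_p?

K_p = 1.22 bar

Basis: 1 mol U initially; let X = conversion of U. Extent ξ = X.
At extent ξ: n_U = 1 − X; n_S = X; n_V = X.
n_T = Σnᵢ = 1 + X.
At X = 0.439: n_U = 0.561, n_S = 0.439, n_V = 0.439, n_T = 1.44.
p_i = (n_i/n_T)·P. K_p = p_S p_V / (p_U) = 1.22 bar.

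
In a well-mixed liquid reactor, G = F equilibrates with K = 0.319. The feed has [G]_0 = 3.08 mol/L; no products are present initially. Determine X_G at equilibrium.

Let X = conversion of G; extent ξ = 3.08·X mol/L.
Concentrations: [G] = 3.08 − 3.08X; [F] = 3.08X.
K = [F] / ([G]).
Setting equal to 0.319 and solving for X on (0,1) gives X = 0.242.

X = 0.242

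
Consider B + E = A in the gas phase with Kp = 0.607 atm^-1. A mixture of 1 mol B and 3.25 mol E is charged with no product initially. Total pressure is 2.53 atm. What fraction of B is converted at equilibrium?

X = 0.529

Let X = conversion of B (basis 1 mol B); extent of reaction ξ = X.
Species balance: n_B = 1 − X; n_E = 3.25 − X; n_A = X.
n_T = Σnᵢ = 4.25 − X.
y_i = n_i/n_T, p_i = y_i·P. Kp = p_A / (p_B p_E).
Setting this equal to 0.607 atm^-1 and taking the physical root (0 < X < 1) gives X = 0.529.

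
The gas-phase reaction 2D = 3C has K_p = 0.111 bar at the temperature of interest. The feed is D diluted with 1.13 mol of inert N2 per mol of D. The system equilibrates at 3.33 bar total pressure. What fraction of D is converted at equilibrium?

Take 1 mol D as basis and let X be its fractional conversion, so ξ = 0.5X.
Species balance: n_D = 1 − X; n_C = 1.5X; n_I = 1.13 (inert).
n_T = Σnᵢ = 2.13 + 0.5X.
y_i = n_i/n_T, p_i = y_i·P. K_p = p_C^3 / (p_D^2).
This yields a degree-3 equation in X; solving on (0,1), X = 0.235.

X = 0.235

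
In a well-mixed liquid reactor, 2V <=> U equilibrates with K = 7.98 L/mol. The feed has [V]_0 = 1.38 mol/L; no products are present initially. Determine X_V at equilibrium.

Let X = conversion of V; extent ξ = 1.38X/2 mol/L.
Concentrations: [V] = 1.38 − 1.38X; [U] = 0.69X.
K = [U] / ([V]^2).
Setting equal to 7.98 and solving for X on (0,1) gives X = 0.808.

X = 0.808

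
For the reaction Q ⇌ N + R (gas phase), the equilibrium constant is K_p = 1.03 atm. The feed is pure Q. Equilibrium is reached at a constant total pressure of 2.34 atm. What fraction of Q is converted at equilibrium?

Basis: 1 mol Q initially; let X = conversion of Q. Extent ξ = X.
Mole table: n_Q = 1 − X; n_N = X; n_R = X.
Summing: n_T = 1 + X.
With p_i = (n_i/n_T)P, K_p = p_N p_R / (p_Q).
Setting this equal to 1.03 atm and taking the physical root (0 < X < 1) gives X = 0.553.

X = 0.553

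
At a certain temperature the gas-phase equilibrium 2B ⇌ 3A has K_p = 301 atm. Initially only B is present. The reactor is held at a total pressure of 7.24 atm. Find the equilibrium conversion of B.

Basis: 1 mol B initially; let X = conversion of B. Extent ξ = 0.5X.
Species balance: n_B = 1 − X; n_A = 1.5X.
n_T = Σnᵢ = 1 + 0.5X.
y_i = n_i/n_T, p_i = y_i·P. K_p = p_A^3 / (p_B^2).
Setting this equal to 301 atm and taking the physical root (0 < X < 1) gives X = 0.821.

X = 0.821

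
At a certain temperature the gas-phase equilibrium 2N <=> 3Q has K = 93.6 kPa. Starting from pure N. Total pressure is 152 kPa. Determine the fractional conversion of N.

X = 0.420

Let X = conversion of N (basis 1 mol N); extent of reaction ξ = 0.5X.
Moles: n_N = 1 − X; n_Q = 1.5X.
Summing: n_T = 1 + 0.5X.
Mole fractions y_i = n_i/n_T; K = p_Q^3 / (p_N^2) with p_i = y_i·P.
This yields a degree-3 equation in X; solving on (0,1), X = 0.420.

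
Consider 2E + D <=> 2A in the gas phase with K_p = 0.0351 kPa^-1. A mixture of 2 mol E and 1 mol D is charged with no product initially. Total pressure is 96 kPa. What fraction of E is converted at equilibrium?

X = 0.459

Let X = conversion of E (basis 2 mol E); extent of reaction ξ = X.
Moles: n_E = 2 − 2X; n_D = 1 − X; n_A = 2X.
n_T = Σnᵢ = 3 − X.
Mole fractions y_i = n_i/n_T; K_p = p_A^2 / (p_E^2 p_D) with p_i = y_i·P.
This yields a degree-3 equation in X; solving on (0,1), X = 0.459.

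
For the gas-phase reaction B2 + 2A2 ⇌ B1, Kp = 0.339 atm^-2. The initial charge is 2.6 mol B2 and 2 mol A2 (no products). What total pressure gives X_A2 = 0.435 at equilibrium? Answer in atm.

P = 2.54 atm

Take 2 mol A2 as basis and let X be its fractional conversion, so ξ = X.
Moles: n_B2 = 2.6 − X; n_A2 = 2 − 2X; n_B1 = X.
Summing: n_T = 4.6 − 2X.
Kp = p_B1 / (p_B2 p_A2^2) with p_i = (n_i/n_T)·P.
At X = 0.435: the mole-fraction product g(X) = Π y_i^ν_i = 2.189. Since Kp = g(X)·P^{-2}, P = (g/Kp)^(1/2) = (2.189/0.339)^(1/2) = 2.54 atm.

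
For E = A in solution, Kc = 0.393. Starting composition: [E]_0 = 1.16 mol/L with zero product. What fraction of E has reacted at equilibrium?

Let X = conversion of E; extent ξ = 1.16·X mol/L.
Concentrations: [E] = 1.16 − 1.16X; [A] = 1.16X.
Kc = [A] / ([E]).
Solving Kc = 0.393 for X ∈ (0,1): X = 0.282.

X = 0.282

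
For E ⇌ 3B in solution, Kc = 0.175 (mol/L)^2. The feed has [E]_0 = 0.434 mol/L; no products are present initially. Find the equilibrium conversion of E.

X = 0.290

Let X = conversion of E; extent ξ = 0.434·X mol/L.
Concentrations: [E] = 0.434 − 0.434X; [B] = 1.3X.
Kc = [B]^3 / ([E]).
This equals 0.175 at X = 0.290 (the root in 0 < X < 1).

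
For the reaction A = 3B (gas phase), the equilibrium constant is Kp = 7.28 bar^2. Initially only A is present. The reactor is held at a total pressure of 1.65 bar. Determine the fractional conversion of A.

X = 0.579

Basis: 1 mol A initially; let X = conversion of A. Extent ξ = X.
At extent ξ: n_A = 1 − X; n_B = 3X.
Total moles n_T = 1 + 2X.
y_i = n_i/n_T, p_i = y_i·P. Kp = p_B^3 / (p_A).
Equating to 7.28 bar^2 and solving on 0 < X < 1: X = 0.579.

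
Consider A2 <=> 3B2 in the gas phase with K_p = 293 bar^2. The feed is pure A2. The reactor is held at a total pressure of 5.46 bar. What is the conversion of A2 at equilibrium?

X = 0.794

Basis: 1 mol A2 initially; let X = conversion of A2. Extent ξ = X.
Mole table: n_A2 = 1 − X; n_B2 = 3X.
n_T = Σnᵢ = 1 + 2X.
With p_i = (n_i/n_T)P, K_p = p_B2^3 / (p_A2).
Substituting and setting equal to 293 bar^2 gives a polynomial in X; the root in (0,1) is X = 0.794.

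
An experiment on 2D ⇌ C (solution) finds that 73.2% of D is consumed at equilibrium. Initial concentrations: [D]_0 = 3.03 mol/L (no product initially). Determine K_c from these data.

K_c = 1.68 L/mol

Let X = conversion of D.
Concentrations: [D] = 3.03 − 3.03X; [C] = 1.51X.
At X = 0.732: [D] = 0.812, [C] = 1.11.
K_c = [C] / ([D]^2) = 1.68 L/mol.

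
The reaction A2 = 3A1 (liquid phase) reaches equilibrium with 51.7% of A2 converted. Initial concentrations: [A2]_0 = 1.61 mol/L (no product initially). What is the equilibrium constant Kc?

Let X = conversion of A2.
Concentrations: [A2] = 1.61 − 1.61X; [A1] = 4.83X.
At X = 0.517: [A2] = 0.778, [A1] = 2.5.
Kc = [A1]^3 / ([A2]) = 20 (mol/L)^2.

Kc = 20 (mol/L)^2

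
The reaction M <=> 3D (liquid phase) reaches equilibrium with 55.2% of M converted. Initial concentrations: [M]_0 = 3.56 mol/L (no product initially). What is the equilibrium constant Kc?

Kc = 128 (mol/L)^2

Let X = conversion of M.
Concentrations: [M] = 3.56 − 3.56X; [D] = 10.7X.
At X = 0.552: [M] = 1.59, [D] = 5.9.
Kc = [D]^3 / ([M]) = 128 (mol/L)^2.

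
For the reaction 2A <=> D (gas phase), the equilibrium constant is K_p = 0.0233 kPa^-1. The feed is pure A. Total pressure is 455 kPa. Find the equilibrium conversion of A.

X = 0.848

Basis: 1 mol A initially; let X = conversion of A. Extent ξ = 0.5X.
Moles: n_A = 1 − X; n_D = 0.5X.
n_T = Σnᵢ = 1 − 0.5X.
y_i = n_i/n_T, p_i = y_i·P. K_p = p_D / (p_A^2).
This yields a degree-2 equation in X; solving on (0,1), X = 0.848.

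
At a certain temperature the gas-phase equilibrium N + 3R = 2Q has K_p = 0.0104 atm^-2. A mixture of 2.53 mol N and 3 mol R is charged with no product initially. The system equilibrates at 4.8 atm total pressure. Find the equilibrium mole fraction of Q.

Take 3 mol R as basis and let X be its fractional conversion, so ξ = X.
Species balance: n_N = 2.53 − X; n_R = 3 − 3X; n_Q = 2X.
n_T = Σnᵢ = 5.53 − 2X.
y_i = n_i/n_T, p_i = y_i·P. K_p = p_Q^2 / (p_N p_R^3).
Substituting and setting equal to 0.0104 atm^-2 gives a polynomial in X; the root in (0,1) is X = 0.249.
Then n_Q = 0.497, n_T = 5.03, so y_Q = 0.099.

y_Q = 0.099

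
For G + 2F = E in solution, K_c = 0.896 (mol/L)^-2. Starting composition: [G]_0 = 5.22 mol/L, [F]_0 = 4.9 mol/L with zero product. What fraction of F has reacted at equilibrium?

X = 0.828

Let X = conversion of F; extent ξ = 4.9X/2 mol/L.
Concentrations: [G] = 5.22 − 2.45X; [F] = 4.9 − 4.9X; [E] = 2.45X.
K_c = [E] / ([G] [F]^2).
Solving K_c = 0.896 for X ∈ (0,1): X = 0.828.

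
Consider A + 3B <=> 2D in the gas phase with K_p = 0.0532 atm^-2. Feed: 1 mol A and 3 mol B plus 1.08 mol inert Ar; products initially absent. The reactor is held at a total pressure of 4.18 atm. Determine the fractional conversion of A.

X = 0.284

Take 1 mol A as basis and let X be its fractional conversion, so ξ = X.
Mole table: n_A = 1 − X; n_B = 3 − 3X; n_D = 2X; n_I = 1.08 (inert).
n_T = Σnᵢ = 5.08 − 2X.
Mole fractions y_i = n_i/n_T; K_p = p_D^2 / (p_A p_B^3) with p_i = y_i·P.
Equating to 0.0532 atm^-2 and solving on 0 < X < 1: X = 0.284.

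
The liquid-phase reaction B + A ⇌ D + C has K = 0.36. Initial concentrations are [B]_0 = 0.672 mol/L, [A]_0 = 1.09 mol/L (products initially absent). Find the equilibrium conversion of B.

Let X = conversion of B; extent ξ = 0.672·X mol/L.
Concentrations: [B] = 0.672 − 0.672X; [A] = 1.09 − 0.672X; [D] = 0.672X; [C] = 0.672X.
K = [D] [C] / ([B] [A]).
Solving K = 0.36 for X ∈ (0,1): X = 0.469.

X = 0.469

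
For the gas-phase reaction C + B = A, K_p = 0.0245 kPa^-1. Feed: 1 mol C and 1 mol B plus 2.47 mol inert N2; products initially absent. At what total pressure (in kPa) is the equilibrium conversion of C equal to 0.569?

Take 1 mol C as basis and let X be its fractional conversion, so ξ = X.
Species balance: n_C = 1 − X; n_B = 1 − X; n_A = X; n_I = 2.47 (inert).
Summing: n_T = 4.47 − X.
K_p = p_A / (p_C p_B) with p_i = (n_i/n_T)·P.
At X = 0.569: the mole-fraction product g(X) = Π y_i^ν_i = 11.95. Since K_p = g(X)·P^{-1}, P = (g/K_p)^(1/1) = (11.95/0.0245)^(1/1) = 488 kPa.

P = 488 kPa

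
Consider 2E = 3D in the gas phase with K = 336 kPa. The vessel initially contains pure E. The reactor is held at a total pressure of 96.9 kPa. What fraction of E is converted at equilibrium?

Let X = conversion of E (basis 1 mol E); extent of reaction ξ = 0.5X.
Moles: n_E = 1 − X; n_D = 1.5X.
n_T = Σnᵢ = 1 + 0.5X.
y_i = n_i/n_T, p_i = y_i·P. K = p_D^3 / (p_E^2).
Substituting and setting equal to 336 kPa gives a polynomial in X; the root in (0,1) is X = 0.599.

X = 0.599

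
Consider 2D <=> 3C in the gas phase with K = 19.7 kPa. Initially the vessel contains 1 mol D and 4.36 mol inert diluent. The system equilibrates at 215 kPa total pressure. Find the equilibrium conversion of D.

X = 0.385

Take 1 mol D as basis and let X be its fractional conversion, so ξ = 0.5X.
Moles: n_D = 1 − X; n_C = 1.5X; n_I = 4.36 (inert).
Total moles n_T = 5.36 + 0.5X.
With p_i = (n_i/n_T)P, K = p_C^3 / (p_D^2).
Substituting and setting equal to 19.7 kPa gives a polynomial in X; the root in (0,1) is X = 0.385.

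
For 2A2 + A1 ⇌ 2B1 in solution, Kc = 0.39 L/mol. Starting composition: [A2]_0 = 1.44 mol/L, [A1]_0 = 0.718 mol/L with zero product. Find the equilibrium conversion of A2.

X = 0.306

Let X = conversion of A2; extent ξ = 1.44X/2 mol/L.
Concentrations: [A2] = 1.44 − 1.44X; [A1] = 0.718 − 0.72X; [B1] = 1.44X.
Kc = [B1]^2 / ([A2]^2 [A1]).
Setting equal to 0.39 and solving for X on (0,1) gives X = 0.306.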